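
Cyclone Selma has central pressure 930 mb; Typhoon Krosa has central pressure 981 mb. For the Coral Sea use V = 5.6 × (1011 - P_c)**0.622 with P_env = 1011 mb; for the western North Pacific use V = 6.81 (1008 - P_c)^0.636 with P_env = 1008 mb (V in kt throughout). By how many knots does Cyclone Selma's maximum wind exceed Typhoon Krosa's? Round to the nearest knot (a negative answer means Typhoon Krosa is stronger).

Cyclone Selma: ΔP = 81; V ≈ 5.6 × 81^0.622 ≈ 86.15 kt.
Typhoon Krosa: ΔP = 27; V ≈ 6.81 × 27^0.636 ≈ 55.40 kt.
Difference ≈ 86.15 − 55.40 = 30.75 → 31 kt.

31 kt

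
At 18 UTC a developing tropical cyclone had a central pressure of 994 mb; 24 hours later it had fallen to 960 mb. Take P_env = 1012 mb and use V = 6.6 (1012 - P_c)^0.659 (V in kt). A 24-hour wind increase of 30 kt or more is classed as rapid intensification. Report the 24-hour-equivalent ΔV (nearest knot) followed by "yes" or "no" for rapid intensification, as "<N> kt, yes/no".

45 kt, yes

V₁: ΔP = 18, V ≈ 6.6 × 18^0.659 ≈ 44.34 kt.
V₂: ΔP = 52, V ≈ 6.6 × 52^0.659 ≈ 89.21 kt.
ΔV over 24 h = 44.87 kt → 24 h equivalent = 44.87 × 24/24 ≈ 44.87 kt.
45 kt ≥ 30 kt ⇒ rapid intensification.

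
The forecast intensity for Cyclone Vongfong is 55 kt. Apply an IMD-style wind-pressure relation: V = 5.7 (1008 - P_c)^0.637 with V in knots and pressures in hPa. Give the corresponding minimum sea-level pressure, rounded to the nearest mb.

973 mb

ΔP = (V / 5.7)^(1/0.637) = (55/5.7)^1.570.
55/5.7 = 9.649; 9.649^1.570 ≈ 35.12 mb.
P_c = 1008 − 35.12 = 972.88 ≈ 973 mb.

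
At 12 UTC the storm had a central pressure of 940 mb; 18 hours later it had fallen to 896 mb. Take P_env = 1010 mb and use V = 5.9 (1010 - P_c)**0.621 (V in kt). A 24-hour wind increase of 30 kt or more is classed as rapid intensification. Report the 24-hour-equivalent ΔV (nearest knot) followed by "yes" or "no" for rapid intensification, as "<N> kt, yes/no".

39 kt, yes

V₁: ΔP = 70, V ≈ 5.9 × 70^0.621 ≈ 82.54 kt.
V₂: ΔP = 114, V ≈ 5.9 × 114^0.621 ≈ 111.74 kt.
ΔV over 18 h = 29.20 kt → 24 h equivalent = 29.20 × 24/18 ≈ 38.93 kt.
39 kt ≥ 30 kt ⇒ rapid intensification.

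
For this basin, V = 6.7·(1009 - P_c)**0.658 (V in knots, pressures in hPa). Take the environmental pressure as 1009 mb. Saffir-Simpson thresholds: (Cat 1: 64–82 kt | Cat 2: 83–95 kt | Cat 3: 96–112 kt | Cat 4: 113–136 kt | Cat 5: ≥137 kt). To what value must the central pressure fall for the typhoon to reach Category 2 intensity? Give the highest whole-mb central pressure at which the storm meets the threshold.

Category 2 begins at V = 83 kt.
Required ΔP = (83/6.7)^(1/0.658) = 12.388^1.520 ≈ 45.82 mb.
P_c ≤ 1009 − 45.82 = 963.18, so the highest integer P_c is 963 mb.

963 mb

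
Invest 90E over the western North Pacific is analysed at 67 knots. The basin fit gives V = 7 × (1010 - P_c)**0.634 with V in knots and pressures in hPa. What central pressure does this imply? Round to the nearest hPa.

975 hPa

ΔP = (V / 7)^(1/0.634) = (67/7)^1.577.
67/7 = 9.571; 9.571^1.577 ≈ 35.26 hPa.
P_c = 1010 − 35.26 = 974.74 ≈ 975 hPa.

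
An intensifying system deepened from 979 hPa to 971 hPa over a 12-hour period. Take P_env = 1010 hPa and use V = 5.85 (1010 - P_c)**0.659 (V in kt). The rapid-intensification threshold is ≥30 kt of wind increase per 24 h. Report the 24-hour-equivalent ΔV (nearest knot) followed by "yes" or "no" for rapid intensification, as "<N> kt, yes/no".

18 kt, no

V₁: ΔP = 31, V ≈ 5.85 × 31^0.659 ≈ 56.23 kt.
V₂: ΔP = 39, V ≈ 5.85 × 39^0.659 ≈ 65.41 kt.
ΔV over 12 h = 9.18 kt → 24 h equivalent = 9.18 × 24/12 ≈ 18.36 kt.
18 kt < 30 kt ⇒ not rapid intensification.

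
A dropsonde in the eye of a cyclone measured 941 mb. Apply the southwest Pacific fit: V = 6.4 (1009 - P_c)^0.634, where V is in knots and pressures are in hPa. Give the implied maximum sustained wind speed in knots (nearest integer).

93 kt

ΔP = 1009 − 941 = 68 mb.
68^0.634 ≈ 14.515.
V ≈ 6.4 × 14.515 ≈ 92.9 kt.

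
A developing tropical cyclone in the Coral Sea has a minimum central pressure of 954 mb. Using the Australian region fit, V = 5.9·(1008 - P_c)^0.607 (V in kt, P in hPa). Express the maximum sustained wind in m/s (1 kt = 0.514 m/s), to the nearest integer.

ΔP = 1008 − 954 = 54 mb.
V ≈ 5.9 × 54^0.607 = 5.9 × 11.261 ≈ 66.438 kt.
66.438 × 0.514 ≈ 34.15 m/s → 34 m/s.

34 m/s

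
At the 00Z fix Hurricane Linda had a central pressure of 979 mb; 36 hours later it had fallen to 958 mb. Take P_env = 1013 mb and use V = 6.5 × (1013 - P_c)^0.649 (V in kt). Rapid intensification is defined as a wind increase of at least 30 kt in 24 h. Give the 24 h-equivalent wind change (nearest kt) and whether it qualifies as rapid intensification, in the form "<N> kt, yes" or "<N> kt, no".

16 kt, no

V₁: ΔP = 34, V ≈ 6.5 × 34^0.649 ≈ 64.10 kt.
V₂: ΔP = 55, V ≈ 6.5 × 55^0.649 ≈ 87.58 kt.
ΔV over 36 h = 23.48 kt → 24 h equivalent = 23.48 × 24/36 ≈ 15.65 kt.
16 kt < 30 kt ⇒ not rapid intensification.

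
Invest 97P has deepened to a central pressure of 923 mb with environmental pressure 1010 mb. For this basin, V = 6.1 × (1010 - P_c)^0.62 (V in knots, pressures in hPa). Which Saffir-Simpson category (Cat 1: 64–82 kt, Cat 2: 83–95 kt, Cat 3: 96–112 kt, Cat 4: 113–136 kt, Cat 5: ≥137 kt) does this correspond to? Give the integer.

ΔP = 1010 − 923 = 87 mb.
V ≈ 6.1 × 87^0.62 = 6.1 × 15.94 ≈ 97 kt.
97 kt falls in the Category 3 band.

3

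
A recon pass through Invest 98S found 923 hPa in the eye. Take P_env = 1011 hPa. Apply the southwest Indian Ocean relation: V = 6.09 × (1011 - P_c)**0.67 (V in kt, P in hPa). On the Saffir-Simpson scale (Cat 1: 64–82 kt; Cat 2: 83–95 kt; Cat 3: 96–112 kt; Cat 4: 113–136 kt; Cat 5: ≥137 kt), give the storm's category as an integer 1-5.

4

ΔP = 1011 − 923 = 88 hPa.
V ≈ 6.09 × 88^0.67 = 6.09 × 20.08 ≈ 122 kt.
122 kt falls in the Category 4 band.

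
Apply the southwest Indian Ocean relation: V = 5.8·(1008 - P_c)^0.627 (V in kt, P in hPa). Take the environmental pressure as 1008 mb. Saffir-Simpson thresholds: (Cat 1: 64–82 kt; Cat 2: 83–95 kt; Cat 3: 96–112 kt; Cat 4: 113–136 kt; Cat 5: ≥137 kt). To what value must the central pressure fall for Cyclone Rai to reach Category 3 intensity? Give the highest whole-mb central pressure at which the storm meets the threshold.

920 mb

Category 3 begins at V = 96 kt.
Required ΔP = (96/5.8)^(1/0.627) = 16.552^1.595 ≈ 87.89 mb.
P_c ≤ 1008 − 87.89 = 920.11, so the highest integer P_c is 920 mb.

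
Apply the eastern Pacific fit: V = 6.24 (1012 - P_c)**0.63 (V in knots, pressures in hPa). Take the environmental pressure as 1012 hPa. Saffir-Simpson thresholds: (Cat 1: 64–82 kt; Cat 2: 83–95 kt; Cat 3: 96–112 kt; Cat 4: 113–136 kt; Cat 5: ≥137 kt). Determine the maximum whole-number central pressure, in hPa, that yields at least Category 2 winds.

Category 2 begins at V = 83 kt.
Required ΔP = (83/6.24)^(1/0.63) = 13.301^1.587 ≈ 60.81 hPa.
P_c ≤ 1012 − 60.81 = 951.19, so the highest integer P_c is 951 hPa.

951 hPa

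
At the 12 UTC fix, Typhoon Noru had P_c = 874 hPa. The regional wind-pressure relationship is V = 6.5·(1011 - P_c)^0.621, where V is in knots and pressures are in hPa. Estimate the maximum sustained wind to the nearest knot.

ΔP = 1011 − 874 = 137 hPa.
137^0.621 ≈ 21.228.
V ≈ 6.5 × 21.228 ≈ 138.0 kt.

138 kt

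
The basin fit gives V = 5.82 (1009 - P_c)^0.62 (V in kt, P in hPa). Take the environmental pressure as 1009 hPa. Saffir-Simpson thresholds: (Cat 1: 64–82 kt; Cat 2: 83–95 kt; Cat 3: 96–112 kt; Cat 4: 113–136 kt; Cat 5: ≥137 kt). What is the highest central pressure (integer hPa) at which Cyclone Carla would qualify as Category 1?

961 hPa

Category 1 begins at V = 64 kt.
Required ΔP = (64/5.82)^(1/0.62) = 10.997^1.613 ≈ 47.80 hPa.
P_c ≤ 1009 − 47.80 = 961.20, so the highest integer P_c is 961 hPa.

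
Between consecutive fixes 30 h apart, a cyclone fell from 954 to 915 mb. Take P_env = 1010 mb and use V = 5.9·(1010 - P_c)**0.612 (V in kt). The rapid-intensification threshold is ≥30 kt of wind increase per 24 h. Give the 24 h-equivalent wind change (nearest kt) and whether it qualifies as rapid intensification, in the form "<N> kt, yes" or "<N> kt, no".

21 kt, no

V₁: ΔP = 56, V ≈ 5.9 × 56^0.612 ≈ 69.30 kt.
V₂: ΔP = 95, V ≈ 5.9 × 95^0.612 ≈ 95.77 kt.
ΔV over 30 h = 26.47 kt → 24 h equivalent = 26.47 × 24/30 ≈ 21.18 kt.
21 kt < 30 kt ⇒ not rapid intensification.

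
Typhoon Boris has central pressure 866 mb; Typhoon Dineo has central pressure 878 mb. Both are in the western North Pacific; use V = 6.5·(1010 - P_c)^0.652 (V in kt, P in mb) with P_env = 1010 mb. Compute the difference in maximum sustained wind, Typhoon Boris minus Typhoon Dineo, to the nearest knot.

Typhoon Boris: ΔP = 144; V ≈ 6.5 × 144^0.652 ≈ 166.02 kt.
Typhoon Dineo: ΔP = 132; V ≈ 6.5 × 132^0.652 ≈ 156.87 kt.
Difference ≈ 166.02 − 156.87 = 9.15 → 9 kt.

9 kt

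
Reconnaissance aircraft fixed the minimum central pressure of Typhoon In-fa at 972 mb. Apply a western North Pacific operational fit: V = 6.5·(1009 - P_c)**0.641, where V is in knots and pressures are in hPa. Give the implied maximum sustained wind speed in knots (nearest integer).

ΔP = 1009 − 972 = 37 mb.
37^0.641 ≈ 10.121.
V ≈ 6.5 × 10.121 ≈ 65.8 kt.

66 kt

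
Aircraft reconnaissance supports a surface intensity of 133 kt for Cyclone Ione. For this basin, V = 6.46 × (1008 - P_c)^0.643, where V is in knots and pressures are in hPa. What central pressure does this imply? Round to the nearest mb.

898 mb

ΔP = (V / 6.46)^(1/0.643) = (133/6.46)^1.555.
133/6.46 = 20.588; 20.588^1.555 ≈ 110.40 mb.
P_c = 1008 − 110.40 = 897.60 ≈ 898 mb.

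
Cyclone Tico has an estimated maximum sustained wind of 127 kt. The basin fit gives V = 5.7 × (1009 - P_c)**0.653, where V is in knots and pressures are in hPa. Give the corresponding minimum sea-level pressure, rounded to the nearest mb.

ΔP = (V / 5.7)^(1/0.653) = (127/5.7)^1.531.
127/5.7 = 22.281; 22.281^1.531 ≈ 115.93 mb.
P_c = 1009 − 115.93 = 893.07 ≈ 893 mb.

893 mb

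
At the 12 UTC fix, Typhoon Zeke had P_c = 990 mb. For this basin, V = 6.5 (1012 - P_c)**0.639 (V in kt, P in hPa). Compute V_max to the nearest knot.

47 kt

ΔP = 1012 − 990 = 22 mb.
22^0.639 ≈ 7.208.
V ≈ 6.5 × 7.208 ≈ 46.9 kt.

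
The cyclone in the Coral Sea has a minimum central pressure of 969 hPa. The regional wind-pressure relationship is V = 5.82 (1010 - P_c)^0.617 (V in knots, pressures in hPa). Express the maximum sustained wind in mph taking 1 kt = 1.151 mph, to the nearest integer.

66 mph

ΔP = 1010 − 969 = 41 hPa.
V ≈ 5.82 × 41^0.617 = 5.82 × 9.888 ≈ 57.545 kt.
57.545 × 1.151 ≈ 66.23 mph → 66 mph.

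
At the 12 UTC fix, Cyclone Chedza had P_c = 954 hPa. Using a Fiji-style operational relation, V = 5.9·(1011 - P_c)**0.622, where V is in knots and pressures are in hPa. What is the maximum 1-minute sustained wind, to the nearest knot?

ΔP = 1011 − 954 = 57 hPa.
57^0.622 ≈ 12.364.
V ≈ 5.9 × 12.364 ≈ 72.9 kt.

73 kt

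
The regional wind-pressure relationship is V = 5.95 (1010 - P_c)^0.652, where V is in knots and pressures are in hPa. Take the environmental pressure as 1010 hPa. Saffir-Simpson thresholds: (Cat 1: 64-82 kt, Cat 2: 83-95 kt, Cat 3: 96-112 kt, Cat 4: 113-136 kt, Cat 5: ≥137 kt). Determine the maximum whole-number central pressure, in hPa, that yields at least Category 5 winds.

887 hPa

Category 5 begins at V = 137 kt.
Required ΔP = (137/5.95)^(1/0.652) = 23.025^1.534 ≈ 122.82 hPa.
P_c ≤ 1010 − 122.82 = 887.18, so the highest integer P_c is 887 hPa.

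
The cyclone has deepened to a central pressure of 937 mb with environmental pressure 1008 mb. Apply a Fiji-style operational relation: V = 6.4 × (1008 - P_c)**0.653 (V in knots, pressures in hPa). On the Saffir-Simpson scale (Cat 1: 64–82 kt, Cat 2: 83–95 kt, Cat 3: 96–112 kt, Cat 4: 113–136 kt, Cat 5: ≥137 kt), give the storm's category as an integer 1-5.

3

ΔP = 1008 − 937 = 71 mb.
V ≈ 6.4 × 71^0.653 = 6.4 × 16.18 ≈ 104 kt.
104 kt falls in the Category 3 band.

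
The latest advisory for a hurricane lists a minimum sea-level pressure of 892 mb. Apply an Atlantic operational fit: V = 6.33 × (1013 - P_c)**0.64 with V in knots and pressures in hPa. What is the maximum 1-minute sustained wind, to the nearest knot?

ΔP = 1013 − 892 = 121 mb.
121^0.64 ≈ 21.527.
V ≈ 6.33 × 21.527 ≈ 136.3 kt.

136 kt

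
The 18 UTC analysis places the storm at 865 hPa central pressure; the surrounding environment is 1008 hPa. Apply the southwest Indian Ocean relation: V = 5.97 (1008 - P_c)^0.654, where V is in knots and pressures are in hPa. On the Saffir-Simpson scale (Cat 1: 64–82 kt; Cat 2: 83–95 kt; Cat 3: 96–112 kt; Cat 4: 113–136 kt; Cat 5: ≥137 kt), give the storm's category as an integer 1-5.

5

ΔP = 1008 − 865 = 143 hPa.
V ≈ 5.97 × 143^0.654 = 5.97 × 25.68 ≈ 153 kt.
153 kt falls in the Category 5 band.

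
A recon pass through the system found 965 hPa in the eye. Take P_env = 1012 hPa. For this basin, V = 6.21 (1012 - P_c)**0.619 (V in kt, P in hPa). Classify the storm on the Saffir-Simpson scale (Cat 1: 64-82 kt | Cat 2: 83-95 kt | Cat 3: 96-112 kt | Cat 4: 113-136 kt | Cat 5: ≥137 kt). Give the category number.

ΔP = 1012 − 965 = 47 hPa.
V ≈ 6.21 × 47^0.619 = 6.21 × 10.84 ≈ 67 kt.
67 kt falls in the Category 1 band.

1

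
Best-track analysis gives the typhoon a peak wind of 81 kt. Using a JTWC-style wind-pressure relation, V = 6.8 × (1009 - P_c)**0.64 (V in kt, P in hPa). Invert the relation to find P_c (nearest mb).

961 mb

ΔP = (V / 6.8)^(1/0.64) = (81/6.8)^1.562.
81/6.8 = 11.912; 11.912^1.562 ≈ 48.00 mb.
P_c = 1009 − 48.00 = 961.00 ≈ 961 mb.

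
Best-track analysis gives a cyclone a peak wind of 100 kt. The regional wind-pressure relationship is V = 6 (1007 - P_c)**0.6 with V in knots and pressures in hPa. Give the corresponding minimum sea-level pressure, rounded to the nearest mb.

ΔP = (V / 6)^(1/0.6) = (100/6)^1.667.
100/6 = 16.667; 16.667^1.667 ≈ 108.75 mb.
P_c = 1007 − 108.75 = 898.25 ≈ 898 mb.

898 mb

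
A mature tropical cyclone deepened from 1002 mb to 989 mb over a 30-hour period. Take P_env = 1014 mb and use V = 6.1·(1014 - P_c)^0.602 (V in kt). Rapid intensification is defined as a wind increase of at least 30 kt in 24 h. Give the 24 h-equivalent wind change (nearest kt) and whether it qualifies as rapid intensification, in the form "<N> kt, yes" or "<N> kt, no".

12 kt, no

V₁: ΔP = 12, V ≈ 6.1 × 12^0.602 ≈ 27.23 kt.
V₂: ΔP = 25, V ≈ 6.1 × 25^0.602 ≈ 42.35 kt.
ΔV over 30 h = 15.12 kt → 24 h equivalent = 15.12 × 24/30 ≈ 12.10 kt.
12 kt < 30 kt ⇒ not rapid intensification.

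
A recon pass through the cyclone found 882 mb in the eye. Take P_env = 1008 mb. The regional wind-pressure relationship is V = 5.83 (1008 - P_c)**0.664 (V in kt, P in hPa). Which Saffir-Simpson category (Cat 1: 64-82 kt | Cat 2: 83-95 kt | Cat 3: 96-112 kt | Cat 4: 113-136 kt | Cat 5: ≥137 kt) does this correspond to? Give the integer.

5

ΔP = 1008 − 882 = 126 mb.
V ≈ 5.83 × 126^0.664 = 5.83 × 24.81 ≈ 145 kt.
145 kt falls in the Category 5 band.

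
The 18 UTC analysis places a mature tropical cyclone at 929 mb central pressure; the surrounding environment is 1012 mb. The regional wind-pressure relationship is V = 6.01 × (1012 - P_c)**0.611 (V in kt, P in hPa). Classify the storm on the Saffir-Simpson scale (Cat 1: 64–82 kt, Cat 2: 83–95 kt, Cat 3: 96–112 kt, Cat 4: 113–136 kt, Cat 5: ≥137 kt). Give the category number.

2

ΔP = 1012 − 929 = 83 mb.
V ≈ 6.01 × 83^0.611 = 6.01 × 14.88 ≈ 89 kt.
89 kt falls in the Category 2 band.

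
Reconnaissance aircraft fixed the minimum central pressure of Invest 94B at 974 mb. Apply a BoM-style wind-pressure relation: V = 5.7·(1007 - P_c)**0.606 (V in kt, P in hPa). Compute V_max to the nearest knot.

47 kt

ΔP = 1007 − 974 = 33 mb.
33^0.606 ≈ 8.322.
V ≈ 5.7 × 8.322 ≈ 47.4 kt.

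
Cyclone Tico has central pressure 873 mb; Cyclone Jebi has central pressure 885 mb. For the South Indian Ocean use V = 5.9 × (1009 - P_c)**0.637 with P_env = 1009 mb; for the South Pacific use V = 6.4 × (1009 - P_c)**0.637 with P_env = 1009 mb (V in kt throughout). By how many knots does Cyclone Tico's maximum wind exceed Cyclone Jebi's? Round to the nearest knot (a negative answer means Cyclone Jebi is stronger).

Cyclone Tico: ΔP = 136; V ≈ 5.9 × 136^0.637 ≈ 134.87 kt.
Cyclone Jebi: ΔP = 124; V ≈ 6.4 × 124^0.637 ≈ 137.94 kt.
Difference ≈ 134.87 − 137.94 = -3.07 → -3 kt.

-3 kt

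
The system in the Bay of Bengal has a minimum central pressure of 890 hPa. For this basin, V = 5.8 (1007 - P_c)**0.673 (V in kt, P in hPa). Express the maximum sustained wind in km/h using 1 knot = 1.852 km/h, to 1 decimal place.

264.8 km/h

ΔP = 1007 − 890 = 117 hPa.
V ≈ 5.8 × 117^0.673 = 5.8 × 24.654 ≈ 142.994 kt.
142.994 × 1.852 ≈ 264.82 km/h → 264.8 km/h.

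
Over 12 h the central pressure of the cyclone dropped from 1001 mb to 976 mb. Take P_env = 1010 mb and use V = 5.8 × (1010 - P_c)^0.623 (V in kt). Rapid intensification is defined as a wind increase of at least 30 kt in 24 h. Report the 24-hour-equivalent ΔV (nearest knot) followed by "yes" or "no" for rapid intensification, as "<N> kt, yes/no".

V₁: ΔP = 9, V ≈ 5.8 × 9^0.623 ≈ 22.80 kt.
V₂: ΔP = 34, V ≈ 5.8 × 34^0.623 ≈ 52.18 kt.
ΔV over 12 h = 29.38 kt → 24 h equivalent = 29.38 × 24/12 ≈ 58.76 kt.
59 kt ≥ 30 kt ⇒ rapid intensification.

59 kt, yes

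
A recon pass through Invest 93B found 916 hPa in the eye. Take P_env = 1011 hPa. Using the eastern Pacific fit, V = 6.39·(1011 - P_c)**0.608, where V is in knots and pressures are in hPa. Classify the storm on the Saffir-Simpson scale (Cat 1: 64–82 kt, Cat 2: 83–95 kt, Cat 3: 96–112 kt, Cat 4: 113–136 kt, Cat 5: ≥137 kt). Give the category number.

ΔP = 1011 − 916 = 95 hPa.
V ≈ 6.39 × 95^0.608 = 6.39 × 15.94 ≈ 102 kt.
102 kt falls in the Category 3 band.

3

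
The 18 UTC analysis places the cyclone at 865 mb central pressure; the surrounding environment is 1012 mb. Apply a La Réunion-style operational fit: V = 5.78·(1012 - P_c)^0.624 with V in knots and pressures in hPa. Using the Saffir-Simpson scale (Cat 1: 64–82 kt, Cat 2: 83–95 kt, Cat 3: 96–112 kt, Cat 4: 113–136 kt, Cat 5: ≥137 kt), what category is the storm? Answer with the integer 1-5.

4

ΔP = 1012 − 865 = 147 mb.
V ≈ 5.78 × 147^0.624 = 5.78 × 22.51 ≈ 130 kt.
130 kt falls in the Category 4 band.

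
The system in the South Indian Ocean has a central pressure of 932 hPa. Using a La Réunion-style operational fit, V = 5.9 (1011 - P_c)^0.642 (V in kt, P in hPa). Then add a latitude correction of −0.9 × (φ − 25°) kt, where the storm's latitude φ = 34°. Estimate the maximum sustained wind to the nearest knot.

ΔP = 1011 − 932 = 79 hPa.
79^0.642 ≈ 16.530.
V ≈ 5.9 × 16.530 ≈ 97.5 kt.
Latitude correction: −0.9 × (34 − 25) = -8.1 kt.
Corrected V ≈ 89.4 kt → 89 kt.

89 kt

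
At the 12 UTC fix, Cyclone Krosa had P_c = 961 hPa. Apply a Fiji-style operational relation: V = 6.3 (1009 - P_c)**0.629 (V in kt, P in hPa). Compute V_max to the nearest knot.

ΔP = 1009 − 961 = 48 hPa.
48^0.629 ≈ 11.416.
V ≈ 6.3 × 11.416 ≈ 71.9 kt.

72 kt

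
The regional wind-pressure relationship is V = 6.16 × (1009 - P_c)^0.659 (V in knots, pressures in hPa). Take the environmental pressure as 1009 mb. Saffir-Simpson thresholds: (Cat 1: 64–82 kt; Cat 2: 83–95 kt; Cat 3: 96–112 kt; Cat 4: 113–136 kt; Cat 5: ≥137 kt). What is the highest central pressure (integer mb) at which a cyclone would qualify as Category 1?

Category 1 begins at V = 64 kt.
Required ΔP = (64/6.16)^(1/0.659) = 10.390^1.517 ≈ 34.89 mb.
P_c ≤ 1009 − 34.89 = 974.11, so the highest integer P_c is 974 mb.

974 mb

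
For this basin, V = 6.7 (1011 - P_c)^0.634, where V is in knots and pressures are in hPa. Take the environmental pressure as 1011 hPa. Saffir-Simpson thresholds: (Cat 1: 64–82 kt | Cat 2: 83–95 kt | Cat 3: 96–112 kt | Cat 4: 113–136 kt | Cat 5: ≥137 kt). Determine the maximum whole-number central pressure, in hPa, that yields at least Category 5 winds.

894 hPa

Category 5 begins at V = 137 kt.
Required ΔP = (137/6.7)^(1/0.634) = 20.448^1.577 ≈ 116.75 hPa.
P_c ≤ 1011 − 116.75 = 894.25, so the highest integer P_c is 894 hPa.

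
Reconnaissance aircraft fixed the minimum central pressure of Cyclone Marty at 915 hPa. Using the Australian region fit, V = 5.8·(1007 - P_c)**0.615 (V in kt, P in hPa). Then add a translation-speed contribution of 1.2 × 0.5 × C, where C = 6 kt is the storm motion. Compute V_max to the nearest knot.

ΔP = 1007 − 915 = 92 hPa.
92^0.615 ≈ 16.134.
V ≈ 5.8 × 16.134 ≈ 93.6 kt.
Translation term: 1.2 × 0.5 × 6 = 3.6 kt.
Corrected V ≈ 97.2 kt → 97 kt.

97 kt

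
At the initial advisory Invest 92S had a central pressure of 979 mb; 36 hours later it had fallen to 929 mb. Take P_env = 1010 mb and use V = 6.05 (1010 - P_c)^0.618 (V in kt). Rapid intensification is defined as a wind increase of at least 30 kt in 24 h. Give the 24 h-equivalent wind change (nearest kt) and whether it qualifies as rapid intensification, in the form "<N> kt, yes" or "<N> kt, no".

27 kt, no

V₁: ΔP = 31, V ≈ 6.05 × 31^0.618 ≈ 50.51 kt.
V₂: ΔP = 81, V ≈ 6.05 × 81^0.618 ≈ 91.45 kt.
ΔV over 36 h = 40.94 kt → 24 h equivalent = 40.94 × 24/36 ≈ 27.29 kt.
27 kt < 30 kt ⇒ not rapid intensification.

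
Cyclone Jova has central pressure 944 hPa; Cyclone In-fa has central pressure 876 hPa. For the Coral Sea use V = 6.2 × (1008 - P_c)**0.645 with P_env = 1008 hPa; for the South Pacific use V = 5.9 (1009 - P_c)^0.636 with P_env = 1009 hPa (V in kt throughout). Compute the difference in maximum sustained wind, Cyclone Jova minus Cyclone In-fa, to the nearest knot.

Cyclone Jova: ΔP = 64; V ≈ 6.2 × 64^0.645 ≈ 90.65 kt.
Cyclone In-fa: ΔP = 133; V ≈ 5.9 × 133^0.636 ≈ 132.32 kt.
Difference ≈ 90.65 − 132.32 = -41.67 → -42 kt.

-42 kt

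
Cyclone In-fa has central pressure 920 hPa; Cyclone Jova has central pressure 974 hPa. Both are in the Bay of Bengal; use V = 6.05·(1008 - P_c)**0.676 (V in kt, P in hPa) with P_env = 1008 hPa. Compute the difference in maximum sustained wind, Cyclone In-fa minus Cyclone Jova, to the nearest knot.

59 kt

Cyclone In-fa: ΔP = 88; V ≈ 6.05 × 88^0.676 ≈ 124.80 kt.
Cyclone Jova: ΔP = 34; V ≈ 6.05 × 34^0.676 ≈ 65.62 kt.
Difference ≈ 124.80 − 65.62 = 59.18 → 59 kt.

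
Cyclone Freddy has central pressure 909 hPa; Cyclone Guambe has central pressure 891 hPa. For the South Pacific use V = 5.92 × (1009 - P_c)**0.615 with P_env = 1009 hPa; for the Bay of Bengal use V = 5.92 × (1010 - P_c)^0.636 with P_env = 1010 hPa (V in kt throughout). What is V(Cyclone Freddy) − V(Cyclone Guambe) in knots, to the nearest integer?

-23 kt

Cyclone Freddy: ΔP = 100; V ≈ 5.92 × 100^0.615 ≈ 100.54 kt.
Cyclone Guambe: ΔP = 119; V ≈ 5.92 × 119^0.636 ≈ 123.70 kt.
Difference ≈ 100.54 − 123.70 = -23.16 → -23 kt.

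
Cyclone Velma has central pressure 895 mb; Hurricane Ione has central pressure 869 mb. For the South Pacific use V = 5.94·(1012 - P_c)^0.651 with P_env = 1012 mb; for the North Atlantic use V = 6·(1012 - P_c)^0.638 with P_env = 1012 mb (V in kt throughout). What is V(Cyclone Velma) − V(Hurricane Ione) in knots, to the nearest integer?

Cyclone Velma: ΔP = 117; V ≈ 5.94 × 117^0.651 ≈ 131.88 kt.
Hurricane Ione: ΔP = 143; V ≈ 6 × 143^0.638 ≈ 142.32 kt.
Difference ≈ 131.88 − 142.32 = -10.44 → -10 kt.

-10 kt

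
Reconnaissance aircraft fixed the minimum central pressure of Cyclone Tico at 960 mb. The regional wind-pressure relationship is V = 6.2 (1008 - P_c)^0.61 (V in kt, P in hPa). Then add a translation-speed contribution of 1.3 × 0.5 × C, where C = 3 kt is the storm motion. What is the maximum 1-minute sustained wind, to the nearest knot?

ΔP = 1008 − 960 = 48 mb.
48^0.61 ≈ 10.606.
V ≈ 6.2 × 10.606 ≈ 65.8 kt.
Translation term: 1.3 × 0.5 × 3 = 1.95 kt.
Corrected V ≈ 67.75 kt → 68 kt.

68 kt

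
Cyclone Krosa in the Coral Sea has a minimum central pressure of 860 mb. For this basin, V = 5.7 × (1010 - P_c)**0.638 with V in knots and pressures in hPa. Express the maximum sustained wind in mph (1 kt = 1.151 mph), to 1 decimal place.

160.4 mph

ΔP = 1010 − 860 = 150 mb.
V ≈ 5.7 × 150^0.638 = 5.7 × 24.454 ≈ 139.387 kt.
139.387 × 1.151 ≈ 160.43 mph → 160.4 mph.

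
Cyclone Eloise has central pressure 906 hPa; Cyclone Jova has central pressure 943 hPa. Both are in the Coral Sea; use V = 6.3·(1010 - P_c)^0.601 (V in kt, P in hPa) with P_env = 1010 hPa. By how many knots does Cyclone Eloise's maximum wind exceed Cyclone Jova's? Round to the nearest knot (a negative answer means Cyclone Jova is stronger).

24 kt

Cyclone Eloise: ΔP = 104; V ≈ 6.3 × 104^0.601 ≈ 102.70 kt.
Cyclone Jova: ΔP = 67; V ≈ 6.3 × 67^0.601 ≈ 78.85 kt.
Difference ≈ 102.70 − 78.85 = 23.85 → 24 kt.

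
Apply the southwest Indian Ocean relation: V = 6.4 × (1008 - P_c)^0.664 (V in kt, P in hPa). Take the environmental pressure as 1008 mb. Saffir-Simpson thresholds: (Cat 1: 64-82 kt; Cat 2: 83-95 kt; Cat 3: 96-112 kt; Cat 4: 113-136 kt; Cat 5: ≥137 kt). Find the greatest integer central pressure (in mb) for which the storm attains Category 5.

Category 5 begins at V = 137 kt.
Required ΔP = (137/6.4)^(1/0.664) = 21.406^1.506 ≈ 100.88 mb.
P_c ≤ 1008 − 100.88 = 907.12, so the highest integer P_c is 907 mb.

907 mb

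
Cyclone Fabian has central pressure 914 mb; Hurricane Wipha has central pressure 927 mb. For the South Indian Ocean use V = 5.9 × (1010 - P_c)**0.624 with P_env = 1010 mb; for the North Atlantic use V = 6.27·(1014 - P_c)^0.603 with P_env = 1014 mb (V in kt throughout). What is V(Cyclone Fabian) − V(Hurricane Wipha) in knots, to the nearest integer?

Cyclone Fabian: ΔP = 96; V ≈ 5.9 × 96^0.624 ≈ 101.81 kt.
Hurricane Wipha: ΔP = 87; V ≈ 6.27 × 87^0.603 ≈ 92.64 kt.
Difference ≈ 101.81 − 92.64 = 9.17 → 9 kt.

9 kt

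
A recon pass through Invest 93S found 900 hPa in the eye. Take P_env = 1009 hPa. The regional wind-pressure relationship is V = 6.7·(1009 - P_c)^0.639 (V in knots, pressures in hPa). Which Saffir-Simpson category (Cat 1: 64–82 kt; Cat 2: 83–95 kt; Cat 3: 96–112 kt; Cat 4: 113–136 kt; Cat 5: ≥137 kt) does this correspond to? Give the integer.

ΔP = 1009 − 900 = 109 hPa.
V ≈ 6.7 × 109^0.639 = 6.7 × 20.04 ≈ 134 kt.
134 kt falls in the Category 4 band.

4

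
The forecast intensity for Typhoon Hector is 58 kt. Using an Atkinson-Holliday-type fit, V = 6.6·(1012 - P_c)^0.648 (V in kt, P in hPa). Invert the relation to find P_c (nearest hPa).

ΔP = (V / 6.6)^(1/0.648) = (58/6.6)^1.543.
58/6.6 = 8.788; 8.788^1.543 ≈ 28.62 hPa.
P_c = 1012 − 28.62 = 983.38 ≈ 983 hPa.

983 hPa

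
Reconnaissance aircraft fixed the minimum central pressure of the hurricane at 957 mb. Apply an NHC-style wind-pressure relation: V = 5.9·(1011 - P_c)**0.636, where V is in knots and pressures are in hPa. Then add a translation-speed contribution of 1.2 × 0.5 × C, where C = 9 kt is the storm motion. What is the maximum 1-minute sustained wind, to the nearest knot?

ΔP = 1011 − 957 = 54 mb.
54^0.636 ≈ 12.642.
V ≈ 5.9 × 12.642 ≈ 74.6 kt.
Translation term: 1.2 × 0.5 × 9 = 5.4 kt.
Corrected V ≈ 80 kt → 80 kt.

80 kt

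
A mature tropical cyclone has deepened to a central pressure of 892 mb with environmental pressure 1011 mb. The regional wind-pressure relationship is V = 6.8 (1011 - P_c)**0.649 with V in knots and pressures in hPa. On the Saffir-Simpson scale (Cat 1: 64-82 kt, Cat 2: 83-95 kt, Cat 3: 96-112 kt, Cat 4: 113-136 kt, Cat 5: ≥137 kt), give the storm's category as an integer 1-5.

5

ΔP = 1011 − 892 = 119 mb.
V ≈ 6.8 × 119^0.649 = 6.8 × 22.23 ≈ 151 kt.
151 kt falls in the Category 5 band.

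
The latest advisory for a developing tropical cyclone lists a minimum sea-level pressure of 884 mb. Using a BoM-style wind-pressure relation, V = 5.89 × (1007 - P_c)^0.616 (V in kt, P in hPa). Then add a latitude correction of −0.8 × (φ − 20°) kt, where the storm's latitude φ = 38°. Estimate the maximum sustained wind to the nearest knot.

ΔP = 1007 − 884 = 123 mb.
123^0.616 ≈ 19.381.
V ≈ 5.89 × 19.381 ≈ 114.2 kt.
Latitude correction: −0.8 × (38 − 20) = -14.4 kt.
Corrected V ≈ 99.8 kt → 100 kt.

100 kt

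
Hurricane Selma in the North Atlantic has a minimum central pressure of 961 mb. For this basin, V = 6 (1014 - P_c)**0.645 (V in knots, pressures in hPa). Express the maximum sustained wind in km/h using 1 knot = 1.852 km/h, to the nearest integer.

ΔP = 1014 − 961 = 53 mb.
V ≈ 6 × 53^0.645 = 6 × 12.947 ≈ 77.680 kt.
77.680 × 1.852 ≈ 143.86 km/h → 144 km/h.

144 km/h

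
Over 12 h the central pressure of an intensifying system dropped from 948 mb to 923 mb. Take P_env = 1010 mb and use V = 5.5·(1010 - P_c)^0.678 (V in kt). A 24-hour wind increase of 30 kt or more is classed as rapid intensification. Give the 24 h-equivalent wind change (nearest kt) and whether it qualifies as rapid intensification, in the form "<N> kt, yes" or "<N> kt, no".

V₁: ΔP = 62, V ≈ 5.5 × 62^0.678 ≈ 90.28 kt.
V₂: ΔP = 87, V ≈ 5.5 × 87^0.678 ≈ 113.59 kt.
ΔV over 12 h = 23.31 kt → 24 h equivalent = 23.31 × 24/12 ≈ 46.62 kt.
47 kt ≥ 30 kt ⇒ rapid intensification.

47 kt, yes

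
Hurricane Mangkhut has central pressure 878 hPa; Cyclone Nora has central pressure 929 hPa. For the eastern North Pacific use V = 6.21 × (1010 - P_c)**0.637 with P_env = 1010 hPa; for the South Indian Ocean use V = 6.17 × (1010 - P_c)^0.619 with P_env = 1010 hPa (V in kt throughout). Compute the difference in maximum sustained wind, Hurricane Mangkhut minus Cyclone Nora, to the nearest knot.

46 kt

Hurricane Mangkhut: ΔP = 132; V ≈ 6.21 × 132^0.637 ≈ 139.28 kt.
Cyclone Nora: ΔP = 81; V ≈ 6.17 × 81^0.619 ≈ 93.68 kt.
Difference ≈ 139.28 − 93.68 = 45.60 → 46 kt.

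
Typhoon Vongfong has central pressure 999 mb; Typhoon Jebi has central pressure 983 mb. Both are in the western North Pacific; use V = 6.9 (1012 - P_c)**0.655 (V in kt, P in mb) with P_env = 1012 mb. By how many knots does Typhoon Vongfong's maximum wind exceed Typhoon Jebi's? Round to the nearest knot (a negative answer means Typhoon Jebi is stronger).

-26 kt

Typhoon Vongfong: ΔP = 13; V ≈ 6.9 × 13^0.655 ≈ 37.02 kt.
Typhoon Jebi: ΔP = 29; V ≈ 6.9 × 29^0.655 ≈ 62.62 kt.
Difference ≈ 37.02 − 62.62 = -25.60 → -26 kt.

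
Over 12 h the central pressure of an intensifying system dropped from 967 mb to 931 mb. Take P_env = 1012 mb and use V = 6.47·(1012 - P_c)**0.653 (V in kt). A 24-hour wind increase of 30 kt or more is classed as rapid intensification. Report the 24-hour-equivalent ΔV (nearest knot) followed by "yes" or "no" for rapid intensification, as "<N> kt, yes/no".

V₁: ΔP = 45, V ≈ 6.47 × 45^0.653 ≈ 77.71 kt.
V₂: ΔP = 81, V ≈ 6.47 × 81^0.653 ≈ 114.06 kt.
ΔV over 12 h = 36.35 kt → 24 h equivalent = 36.35 × 24/12 ≈ 72.70 kt.
73 kt ≥ 30 kt ⇒ rapid intensification.

73 kt, yes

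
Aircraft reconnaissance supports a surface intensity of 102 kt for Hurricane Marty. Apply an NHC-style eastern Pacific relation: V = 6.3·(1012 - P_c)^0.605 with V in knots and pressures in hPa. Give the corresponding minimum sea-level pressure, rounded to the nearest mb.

ΔP = (V / 6.3)^(1/0.605) = (102/6.3)^1.653.
102/6.3 = 16.190; 16.190^1.653 ≈ 99.72 mb.
P_c = 1012 − 99.72 = 912.28 ≈ 912 mb.

912 mb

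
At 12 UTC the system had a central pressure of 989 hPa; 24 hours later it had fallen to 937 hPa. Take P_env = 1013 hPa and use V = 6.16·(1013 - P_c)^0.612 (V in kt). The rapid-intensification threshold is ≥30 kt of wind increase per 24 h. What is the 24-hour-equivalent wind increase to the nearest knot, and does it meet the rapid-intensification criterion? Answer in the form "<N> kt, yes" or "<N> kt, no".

V₁: ΔP = 24, V ≈ 6.16 × 24^0.612 ≈ 43.08 kt.
V₂: ΔP = 76, V ≈ 6.16 × 76^0.612 ≈ 87.22 kt.
ΔV over 24 h = 44.14 kt → 24 h equivalent = 44.14 × 24/24 ≈ 44.14 kt.
44 kt ≥ 30 kt ⇒ rapid intensification.

44 kt, yes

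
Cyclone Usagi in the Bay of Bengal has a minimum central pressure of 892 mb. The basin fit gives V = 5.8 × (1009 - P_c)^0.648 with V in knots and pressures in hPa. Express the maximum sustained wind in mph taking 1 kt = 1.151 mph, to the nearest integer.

146 mph

ΔP = 1009 − 892 = 117 mb.
V ≈ 5.8 × 117^0.648 = 5.8 × 21.887 ≈ 126.944 kt.
126.944 × 1.151 ≈ 146.11 mph → 146 mph.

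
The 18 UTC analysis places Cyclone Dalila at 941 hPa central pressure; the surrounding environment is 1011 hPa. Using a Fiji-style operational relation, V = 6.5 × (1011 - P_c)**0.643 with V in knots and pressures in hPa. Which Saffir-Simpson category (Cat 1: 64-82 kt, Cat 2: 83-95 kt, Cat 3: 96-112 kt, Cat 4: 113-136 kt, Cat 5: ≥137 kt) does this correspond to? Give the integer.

3

ΔP = 1011 − 941 = 70 hPa.
V ≈ 6.5 × 70^0.643 = 6.5 × 15.36 ≈ 100 kt.
100 kt falls in the Category 3 band.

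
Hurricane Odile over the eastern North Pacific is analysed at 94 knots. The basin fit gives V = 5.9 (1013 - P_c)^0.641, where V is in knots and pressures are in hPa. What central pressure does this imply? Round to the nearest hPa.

938 hPa

ΔP = (V / 5.9)^(1/0.641) = (94/5.9)^1.560.
94/5.9 = 15.932; 15.932^1.560 ≈ 75.10 hPa.
P_c = 1013 − 75.10 = 937.90 ≈ 938 hPa.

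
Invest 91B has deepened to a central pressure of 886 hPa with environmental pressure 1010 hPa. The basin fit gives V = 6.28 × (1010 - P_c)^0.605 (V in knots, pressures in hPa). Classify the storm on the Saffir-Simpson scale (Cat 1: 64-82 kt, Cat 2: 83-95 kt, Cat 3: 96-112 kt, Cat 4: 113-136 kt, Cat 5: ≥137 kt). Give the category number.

4

ΔP = 1010 − 886 = 124 hPa.
V ≈ 6.28 × 124^0.605 = 6.28 × 18.47 ≈ 116 kt.
116 kt falls in the Category 4 band.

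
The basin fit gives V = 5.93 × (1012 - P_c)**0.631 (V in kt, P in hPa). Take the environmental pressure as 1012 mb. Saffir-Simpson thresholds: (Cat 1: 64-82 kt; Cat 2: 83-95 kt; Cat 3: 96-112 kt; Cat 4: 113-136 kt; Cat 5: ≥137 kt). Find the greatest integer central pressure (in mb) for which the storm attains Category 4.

905 mb

Category 4 begins at V = 113 kt.
Required ΔP = (113/5.93)^(1/0.631) = 19.056^1.585 ≈ 106.80 mb.
P_c ≤ 1012 − 106.80 = 905.20, so the highest integer P_c is 905 mb.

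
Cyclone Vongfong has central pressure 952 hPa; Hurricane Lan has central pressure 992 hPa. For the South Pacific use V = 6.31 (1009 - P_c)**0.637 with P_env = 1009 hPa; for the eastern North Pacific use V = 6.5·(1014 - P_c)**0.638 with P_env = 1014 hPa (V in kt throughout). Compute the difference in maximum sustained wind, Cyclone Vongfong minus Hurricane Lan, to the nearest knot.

Cyclone Vongfong: ΔP = 57; V ≈ 6.31 × 57^0.637 ≈ 82.89 kt.
Hurricane Lan: ΔP = 22; V ≈ 6.5 × 22^0.638 ≈ 46.71 kt.
Difference ≈ 82.89 − 46.71 = 36.18 → 36 kt.

36 kt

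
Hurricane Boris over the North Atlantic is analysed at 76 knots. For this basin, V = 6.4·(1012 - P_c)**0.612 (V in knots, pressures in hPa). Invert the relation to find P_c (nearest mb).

ΔP = (V / 6.4)^(1/0.612) = (76/6.4)^1.634.
76/6.4 = 11.875; 11.875^1.634 ≈ 57.01 mb.
P_c = 1012 − 57.01 = 954.99 ≈ 955 mb.

955 mb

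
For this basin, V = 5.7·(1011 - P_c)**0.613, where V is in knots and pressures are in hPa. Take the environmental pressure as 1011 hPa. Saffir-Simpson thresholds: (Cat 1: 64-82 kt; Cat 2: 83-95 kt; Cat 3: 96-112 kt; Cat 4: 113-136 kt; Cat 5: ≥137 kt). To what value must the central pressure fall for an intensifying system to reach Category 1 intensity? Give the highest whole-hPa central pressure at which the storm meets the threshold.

Category 1 begins at V = 64 kt.
Required ΔP = (64/5.7)^(1/0.613) = 11.228^1.631 ≈ 51.69 hPa.
P_c ≤ 1011 − 51.69 = 959.31, so the highest integer P_c is 959 hPa.

959 hPa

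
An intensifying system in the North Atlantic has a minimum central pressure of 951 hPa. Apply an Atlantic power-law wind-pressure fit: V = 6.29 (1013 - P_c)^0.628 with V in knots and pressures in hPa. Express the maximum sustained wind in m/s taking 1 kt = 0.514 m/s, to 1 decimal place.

43.2 m/s

ΔP = 1013 − 951 = 62 hPa.
V ≈ 6.29 × 62^0.628 = 6.29 × 13.354 ≈ 83.999 kt.
83.999 × 0.514 ≈ 43.18 m/s → 43.2 m/s.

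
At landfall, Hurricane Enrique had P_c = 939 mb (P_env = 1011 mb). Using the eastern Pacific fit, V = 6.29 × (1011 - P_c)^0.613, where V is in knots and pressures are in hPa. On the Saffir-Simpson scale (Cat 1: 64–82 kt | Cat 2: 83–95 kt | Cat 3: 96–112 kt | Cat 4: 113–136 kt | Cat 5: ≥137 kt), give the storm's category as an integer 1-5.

ΔP = 1011 − 939 = 72 mb.
V ≈ 6.29 × 72^0.613 = 6.29 × 13.76 ≈ 87 kt.
87 kt falls in the Category 2 band.

2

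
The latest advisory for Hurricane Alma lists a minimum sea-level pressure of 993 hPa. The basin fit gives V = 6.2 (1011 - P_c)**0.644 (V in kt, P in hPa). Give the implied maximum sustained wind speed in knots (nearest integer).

ΔP = 1011 − 993 = 18 hPa.
18^0.644 ≈ 6.433.
V ≈ 6.2 × 6.433 ≈ 39.9 kt.

40 kt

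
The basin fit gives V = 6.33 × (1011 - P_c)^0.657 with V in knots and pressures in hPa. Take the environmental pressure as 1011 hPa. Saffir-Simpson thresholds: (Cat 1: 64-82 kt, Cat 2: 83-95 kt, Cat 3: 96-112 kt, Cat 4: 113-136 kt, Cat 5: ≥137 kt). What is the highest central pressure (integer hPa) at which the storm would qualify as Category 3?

948 hPa

Category 3 begins at V = 96 kt.
Required ΔP = (96/6.33)^(1/0.657) = 15.166^1.522 ≈ 62.71 hPa.
P_c ≤ 1011 − 62.71 = 948.29, so the highest integer P_c is 948 hPa.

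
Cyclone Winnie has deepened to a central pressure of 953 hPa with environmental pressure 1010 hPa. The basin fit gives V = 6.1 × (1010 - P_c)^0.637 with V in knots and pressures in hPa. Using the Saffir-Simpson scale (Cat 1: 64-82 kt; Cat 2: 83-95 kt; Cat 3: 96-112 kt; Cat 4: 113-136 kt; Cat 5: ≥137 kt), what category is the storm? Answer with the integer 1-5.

ΔP = 1010 − 953 = 57 hPa.
V ≈ 6.1 × 57^0.637 = 6.1 × 13.14 ≈ 80 kt.
80 kt falls in the Category 1 band.

1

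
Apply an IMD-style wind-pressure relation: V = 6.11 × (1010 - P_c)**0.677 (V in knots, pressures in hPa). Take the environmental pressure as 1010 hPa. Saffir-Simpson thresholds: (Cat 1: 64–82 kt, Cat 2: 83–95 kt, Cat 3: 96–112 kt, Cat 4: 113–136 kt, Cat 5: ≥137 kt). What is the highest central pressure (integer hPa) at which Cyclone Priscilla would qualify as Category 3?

951 hPa

Category 3 begins at V = 96 kt.
Required ΔP = (96/6.11)^(1/0.677) = 15.712^1.477 ≈ 58.47 hPa.
P_c ≤ 1010 − 58.47 = 951.53, so the highest integer P_c is 951 hPa.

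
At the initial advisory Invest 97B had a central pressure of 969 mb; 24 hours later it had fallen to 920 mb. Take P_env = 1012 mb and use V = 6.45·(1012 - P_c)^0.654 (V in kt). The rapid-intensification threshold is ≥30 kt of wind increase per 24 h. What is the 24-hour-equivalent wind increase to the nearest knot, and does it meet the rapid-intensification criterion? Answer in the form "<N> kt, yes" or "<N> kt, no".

V₁: ΔP = 43, V ≈ 6.45 × 43^0.654 ≈ 75.48 kt.
V₂: ΔP = 92, V ≈ 6.45 × 92^0.654 ≈ 124.13 kt.
ΔV over 24 h = 48.65 kt → 24 h equivalent = 48.65 × 24/24 ≈ 48.65 kt.
49 kt ≥ 30 kt ⇒ rapid intensification.

49 kt, yes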